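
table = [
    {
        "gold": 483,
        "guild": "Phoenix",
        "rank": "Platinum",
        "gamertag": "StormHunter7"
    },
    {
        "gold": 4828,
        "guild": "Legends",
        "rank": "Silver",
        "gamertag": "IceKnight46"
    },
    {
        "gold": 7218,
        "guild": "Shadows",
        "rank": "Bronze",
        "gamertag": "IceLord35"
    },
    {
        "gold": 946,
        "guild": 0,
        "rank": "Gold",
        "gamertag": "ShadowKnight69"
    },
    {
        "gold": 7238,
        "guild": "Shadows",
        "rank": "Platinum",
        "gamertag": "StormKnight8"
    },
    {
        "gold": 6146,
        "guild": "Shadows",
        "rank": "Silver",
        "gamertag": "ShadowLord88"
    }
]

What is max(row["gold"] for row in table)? 7238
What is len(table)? 6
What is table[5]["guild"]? "Shadows"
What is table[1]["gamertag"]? "IceKnight46"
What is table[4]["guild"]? "Shadows"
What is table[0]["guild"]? "Phoenix"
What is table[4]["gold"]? 7238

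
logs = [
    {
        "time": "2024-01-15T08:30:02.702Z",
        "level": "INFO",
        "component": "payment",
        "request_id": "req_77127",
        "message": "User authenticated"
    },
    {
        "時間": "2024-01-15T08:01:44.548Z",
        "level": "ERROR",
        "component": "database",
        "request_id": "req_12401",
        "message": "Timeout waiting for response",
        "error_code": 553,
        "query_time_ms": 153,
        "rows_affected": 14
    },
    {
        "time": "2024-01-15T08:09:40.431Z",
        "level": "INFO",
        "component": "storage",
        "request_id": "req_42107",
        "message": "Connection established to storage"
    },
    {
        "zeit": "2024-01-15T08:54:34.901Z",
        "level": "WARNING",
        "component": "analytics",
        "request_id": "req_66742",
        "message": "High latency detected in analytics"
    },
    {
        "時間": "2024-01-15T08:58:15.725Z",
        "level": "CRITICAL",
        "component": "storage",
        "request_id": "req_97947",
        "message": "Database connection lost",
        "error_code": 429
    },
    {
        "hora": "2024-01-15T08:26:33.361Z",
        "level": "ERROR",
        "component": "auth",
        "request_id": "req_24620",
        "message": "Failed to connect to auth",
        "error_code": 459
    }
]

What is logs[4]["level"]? "CRITICAL"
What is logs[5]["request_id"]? "req_24620"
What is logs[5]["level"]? "ERROR"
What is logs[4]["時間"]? "2024-01-15T08:58:15.725Z"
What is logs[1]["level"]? "ERROR"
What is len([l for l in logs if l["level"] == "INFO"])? 2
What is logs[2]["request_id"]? "req_42107"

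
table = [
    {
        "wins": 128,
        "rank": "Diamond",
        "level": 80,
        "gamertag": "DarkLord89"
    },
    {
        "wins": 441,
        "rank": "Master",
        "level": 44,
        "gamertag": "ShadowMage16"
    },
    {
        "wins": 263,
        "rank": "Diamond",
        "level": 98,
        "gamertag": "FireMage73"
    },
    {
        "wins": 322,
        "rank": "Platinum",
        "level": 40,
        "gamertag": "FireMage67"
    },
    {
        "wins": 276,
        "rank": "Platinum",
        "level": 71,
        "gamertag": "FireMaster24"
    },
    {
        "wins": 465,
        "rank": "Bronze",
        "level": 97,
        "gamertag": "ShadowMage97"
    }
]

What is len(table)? 6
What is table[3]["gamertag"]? "FireMage67"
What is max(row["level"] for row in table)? 98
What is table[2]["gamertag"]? "FireMage73"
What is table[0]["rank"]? "Diamond"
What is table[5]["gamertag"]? "ShadowMage97"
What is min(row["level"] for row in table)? 40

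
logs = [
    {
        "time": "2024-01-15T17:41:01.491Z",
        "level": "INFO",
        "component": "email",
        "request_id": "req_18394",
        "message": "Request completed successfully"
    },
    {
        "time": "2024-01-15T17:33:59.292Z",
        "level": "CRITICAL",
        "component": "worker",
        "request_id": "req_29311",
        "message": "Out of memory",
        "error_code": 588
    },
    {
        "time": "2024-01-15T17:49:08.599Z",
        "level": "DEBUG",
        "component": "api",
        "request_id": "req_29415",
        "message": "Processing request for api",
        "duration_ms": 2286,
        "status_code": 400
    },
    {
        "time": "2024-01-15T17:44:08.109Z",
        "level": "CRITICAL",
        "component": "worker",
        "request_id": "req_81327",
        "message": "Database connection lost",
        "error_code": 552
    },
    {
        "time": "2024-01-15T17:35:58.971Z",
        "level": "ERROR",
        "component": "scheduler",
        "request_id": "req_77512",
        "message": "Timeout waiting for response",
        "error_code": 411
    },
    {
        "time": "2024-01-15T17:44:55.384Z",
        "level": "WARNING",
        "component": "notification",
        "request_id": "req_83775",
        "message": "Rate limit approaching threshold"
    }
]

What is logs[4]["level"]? "ERROR"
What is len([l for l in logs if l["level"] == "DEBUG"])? 1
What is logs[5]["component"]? "notification"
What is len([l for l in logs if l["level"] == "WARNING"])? 1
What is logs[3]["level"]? "CRITICAL"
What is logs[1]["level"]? "CRITICAL"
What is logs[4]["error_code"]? 411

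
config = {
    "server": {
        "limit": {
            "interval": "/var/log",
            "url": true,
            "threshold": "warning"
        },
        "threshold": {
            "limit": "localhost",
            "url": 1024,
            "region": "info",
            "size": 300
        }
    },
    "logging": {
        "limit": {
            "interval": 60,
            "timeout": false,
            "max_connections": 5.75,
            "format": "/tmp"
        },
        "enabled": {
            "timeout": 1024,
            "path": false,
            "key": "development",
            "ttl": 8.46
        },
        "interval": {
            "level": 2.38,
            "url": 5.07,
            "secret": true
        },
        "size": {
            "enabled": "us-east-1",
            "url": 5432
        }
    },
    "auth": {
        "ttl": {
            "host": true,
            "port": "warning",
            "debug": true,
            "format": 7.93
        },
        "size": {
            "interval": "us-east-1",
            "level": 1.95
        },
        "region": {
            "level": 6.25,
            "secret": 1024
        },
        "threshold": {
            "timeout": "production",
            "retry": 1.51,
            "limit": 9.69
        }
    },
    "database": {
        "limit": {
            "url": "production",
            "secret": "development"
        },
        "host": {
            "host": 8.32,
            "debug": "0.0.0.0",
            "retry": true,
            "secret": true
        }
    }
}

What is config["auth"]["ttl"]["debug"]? True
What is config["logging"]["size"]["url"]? 5432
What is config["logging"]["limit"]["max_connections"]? 5.75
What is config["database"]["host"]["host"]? 8.32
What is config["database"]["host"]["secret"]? True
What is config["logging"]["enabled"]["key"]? "development"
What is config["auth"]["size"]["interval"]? "us-east-1"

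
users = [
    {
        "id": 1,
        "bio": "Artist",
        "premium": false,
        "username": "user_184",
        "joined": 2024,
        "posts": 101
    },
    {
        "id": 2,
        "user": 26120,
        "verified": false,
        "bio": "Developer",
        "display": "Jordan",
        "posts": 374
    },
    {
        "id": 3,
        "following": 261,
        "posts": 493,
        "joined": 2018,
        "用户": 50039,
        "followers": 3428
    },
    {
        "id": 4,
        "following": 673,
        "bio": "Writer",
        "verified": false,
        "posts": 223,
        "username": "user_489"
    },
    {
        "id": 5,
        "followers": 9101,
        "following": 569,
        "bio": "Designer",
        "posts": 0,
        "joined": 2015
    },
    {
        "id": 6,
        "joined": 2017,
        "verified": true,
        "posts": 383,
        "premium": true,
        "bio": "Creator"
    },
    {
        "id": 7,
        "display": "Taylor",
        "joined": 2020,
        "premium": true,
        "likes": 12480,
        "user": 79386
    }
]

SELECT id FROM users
[1, 2, 3, 4, 5, 6, 7]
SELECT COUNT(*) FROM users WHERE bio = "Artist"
1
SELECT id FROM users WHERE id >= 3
[3, 4, 5, 6, 7]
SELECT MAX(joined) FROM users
2024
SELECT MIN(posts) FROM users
0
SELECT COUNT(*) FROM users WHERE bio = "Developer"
1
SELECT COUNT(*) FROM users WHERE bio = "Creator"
1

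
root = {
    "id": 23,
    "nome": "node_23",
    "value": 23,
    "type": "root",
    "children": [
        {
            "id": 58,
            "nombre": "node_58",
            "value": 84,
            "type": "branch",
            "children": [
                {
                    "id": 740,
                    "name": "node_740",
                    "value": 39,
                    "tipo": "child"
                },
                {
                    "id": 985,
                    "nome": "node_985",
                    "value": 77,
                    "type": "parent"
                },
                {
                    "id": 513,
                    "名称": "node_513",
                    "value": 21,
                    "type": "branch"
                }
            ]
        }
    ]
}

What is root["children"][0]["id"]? 58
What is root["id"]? 23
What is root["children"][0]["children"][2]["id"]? 513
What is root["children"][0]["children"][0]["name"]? "node_740"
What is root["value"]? 23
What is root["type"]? "root"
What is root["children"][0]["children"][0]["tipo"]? "child"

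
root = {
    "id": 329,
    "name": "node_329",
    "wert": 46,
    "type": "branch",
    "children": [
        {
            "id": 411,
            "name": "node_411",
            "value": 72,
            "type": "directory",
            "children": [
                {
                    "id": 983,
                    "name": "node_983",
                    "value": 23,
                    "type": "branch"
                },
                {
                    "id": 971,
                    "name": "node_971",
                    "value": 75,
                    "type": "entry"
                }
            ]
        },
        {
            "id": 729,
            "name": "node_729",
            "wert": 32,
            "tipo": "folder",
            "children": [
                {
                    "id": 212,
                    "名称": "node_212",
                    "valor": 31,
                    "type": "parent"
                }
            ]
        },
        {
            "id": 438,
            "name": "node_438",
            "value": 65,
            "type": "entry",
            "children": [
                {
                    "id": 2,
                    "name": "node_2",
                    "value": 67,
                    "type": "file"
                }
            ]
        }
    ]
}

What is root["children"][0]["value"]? 72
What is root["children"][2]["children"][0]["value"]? 67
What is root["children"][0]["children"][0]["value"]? 23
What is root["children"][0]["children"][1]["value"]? 75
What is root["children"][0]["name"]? "node_411"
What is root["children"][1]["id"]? 729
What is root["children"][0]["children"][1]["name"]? "node_971"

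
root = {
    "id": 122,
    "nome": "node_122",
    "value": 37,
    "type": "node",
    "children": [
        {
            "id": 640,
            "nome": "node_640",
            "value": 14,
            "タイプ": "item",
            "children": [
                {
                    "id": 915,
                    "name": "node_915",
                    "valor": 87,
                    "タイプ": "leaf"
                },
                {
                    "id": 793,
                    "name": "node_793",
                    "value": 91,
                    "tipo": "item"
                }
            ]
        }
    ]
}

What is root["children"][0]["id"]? 640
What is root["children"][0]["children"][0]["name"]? "node_915"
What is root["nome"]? "node_122"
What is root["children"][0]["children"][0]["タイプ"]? "leaf"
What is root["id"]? 122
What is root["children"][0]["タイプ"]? "item"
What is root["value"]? 37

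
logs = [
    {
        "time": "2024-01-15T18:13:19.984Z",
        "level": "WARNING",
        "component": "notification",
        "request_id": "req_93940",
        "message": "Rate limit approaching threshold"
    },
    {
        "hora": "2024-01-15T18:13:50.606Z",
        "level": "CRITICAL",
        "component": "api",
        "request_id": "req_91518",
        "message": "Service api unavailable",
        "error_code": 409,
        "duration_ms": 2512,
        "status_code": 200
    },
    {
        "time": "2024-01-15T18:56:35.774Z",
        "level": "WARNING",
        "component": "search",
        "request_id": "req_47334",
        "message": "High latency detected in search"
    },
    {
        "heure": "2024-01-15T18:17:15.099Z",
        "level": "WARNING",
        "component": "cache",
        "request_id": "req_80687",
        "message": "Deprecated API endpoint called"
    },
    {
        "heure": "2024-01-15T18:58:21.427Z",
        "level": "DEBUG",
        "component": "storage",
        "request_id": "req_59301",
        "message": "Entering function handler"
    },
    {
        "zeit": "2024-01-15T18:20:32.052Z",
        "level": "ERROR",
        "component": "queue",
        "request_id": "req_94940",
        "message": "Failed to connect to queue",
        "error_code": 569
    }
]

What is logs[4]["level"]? "DEBUG"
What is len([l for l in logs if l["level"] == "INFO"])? 0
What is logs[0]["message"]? "Rate limit approaching threshold"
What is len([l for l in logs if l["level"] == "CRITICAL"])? 1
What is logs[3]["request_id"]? "req_80687"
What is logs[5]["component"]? "queue"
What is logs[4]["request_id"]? "req_59301"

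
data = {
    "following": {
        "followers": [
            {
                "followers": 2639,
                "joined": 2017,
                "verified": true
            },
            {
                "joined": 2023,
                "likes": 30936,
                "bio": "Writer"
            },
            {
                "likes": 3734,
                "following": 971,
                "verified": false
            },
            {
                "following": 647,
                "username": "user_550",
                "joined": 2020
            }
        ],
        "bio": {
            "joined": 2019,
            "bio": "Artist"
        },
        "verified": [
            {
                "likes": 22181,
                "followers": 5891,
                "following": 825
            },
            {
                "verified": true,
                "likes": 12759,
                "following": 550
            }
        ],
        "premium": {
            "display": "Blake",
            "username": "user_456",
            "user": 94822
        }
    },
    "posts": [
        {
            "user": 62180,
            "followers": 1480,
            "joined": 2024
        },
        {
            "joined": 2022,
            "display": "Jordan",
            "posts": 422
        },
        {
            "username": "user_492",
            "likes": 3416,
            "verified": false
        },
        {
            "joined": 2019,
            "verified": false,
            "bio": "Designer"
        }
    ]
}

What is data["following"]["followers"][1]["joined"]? 2023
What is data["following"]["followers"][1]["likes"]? 30936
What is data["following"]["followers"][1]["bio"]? "Writer"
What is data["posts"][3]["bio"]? "Designer"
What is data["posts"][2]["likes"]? 3416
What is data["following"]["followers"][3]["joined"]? 2020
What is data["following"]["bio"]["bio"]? "Artist"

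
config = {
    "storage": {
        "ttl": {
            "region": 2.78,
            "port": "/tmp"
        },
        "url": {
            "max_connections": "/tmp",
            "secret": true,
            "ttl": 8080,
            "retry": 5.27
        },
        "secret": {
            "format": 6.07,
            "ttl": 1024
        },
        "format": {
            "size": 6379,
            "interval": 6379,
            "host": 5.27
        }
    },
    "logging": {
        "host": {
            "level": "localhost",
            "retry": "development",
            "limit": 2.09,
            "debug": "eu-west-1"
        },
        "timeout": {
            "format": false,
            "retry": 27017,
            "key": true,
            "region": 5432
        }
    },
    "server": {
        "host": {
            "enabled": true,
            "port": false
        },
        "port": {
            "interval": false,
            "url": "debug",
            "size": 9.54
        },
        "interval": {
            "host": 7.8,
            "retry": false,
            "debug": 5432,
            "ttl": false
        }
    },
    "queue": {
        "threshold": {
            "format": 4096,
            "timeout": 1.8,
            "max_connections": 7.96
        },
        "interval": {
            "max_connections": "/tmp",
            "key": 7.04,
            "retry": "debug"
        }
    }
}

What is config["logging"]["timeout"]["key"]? True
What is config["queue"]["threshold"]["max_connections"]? 7.96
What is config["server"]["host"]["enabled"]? True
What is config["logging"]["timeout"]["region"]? 5432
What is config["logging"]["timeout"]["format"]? False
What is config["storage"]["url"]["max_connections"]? "/tmp"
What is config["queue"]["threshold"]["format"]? 4096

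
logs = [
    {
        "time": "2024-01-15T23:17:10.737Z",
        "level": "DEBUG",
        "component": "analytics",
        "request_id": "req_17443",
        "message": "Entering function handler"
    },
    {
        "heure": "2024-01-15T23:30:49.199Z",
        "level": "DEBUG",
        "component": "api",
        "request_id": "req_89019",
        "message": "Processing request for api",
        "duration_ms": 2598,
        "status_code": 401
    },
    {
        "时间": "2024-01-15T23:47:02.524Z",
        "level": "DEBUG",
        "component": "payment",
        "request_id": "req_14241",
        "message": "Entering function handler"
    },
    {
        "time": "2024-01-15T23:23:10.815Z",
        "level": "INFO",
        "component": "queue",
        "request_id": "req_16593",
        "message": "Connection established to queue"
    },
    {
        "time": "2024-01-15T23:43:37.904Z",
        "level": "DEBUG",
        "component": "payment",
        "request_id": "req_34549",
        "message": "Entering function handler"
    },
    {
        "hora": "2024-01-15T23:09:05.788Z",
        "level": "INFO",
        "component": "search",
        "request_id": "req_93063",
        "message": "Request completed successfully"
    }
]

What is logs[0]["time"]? "2024-01-15T23:17:10.737Z"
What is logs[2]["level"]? "DEBUG"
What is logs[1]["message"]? "Processing request for api"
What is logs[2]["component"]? "payment"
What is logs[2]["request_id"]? "req_14241"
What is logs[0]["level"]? "DEBUG"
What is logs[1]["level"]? "DEBUG"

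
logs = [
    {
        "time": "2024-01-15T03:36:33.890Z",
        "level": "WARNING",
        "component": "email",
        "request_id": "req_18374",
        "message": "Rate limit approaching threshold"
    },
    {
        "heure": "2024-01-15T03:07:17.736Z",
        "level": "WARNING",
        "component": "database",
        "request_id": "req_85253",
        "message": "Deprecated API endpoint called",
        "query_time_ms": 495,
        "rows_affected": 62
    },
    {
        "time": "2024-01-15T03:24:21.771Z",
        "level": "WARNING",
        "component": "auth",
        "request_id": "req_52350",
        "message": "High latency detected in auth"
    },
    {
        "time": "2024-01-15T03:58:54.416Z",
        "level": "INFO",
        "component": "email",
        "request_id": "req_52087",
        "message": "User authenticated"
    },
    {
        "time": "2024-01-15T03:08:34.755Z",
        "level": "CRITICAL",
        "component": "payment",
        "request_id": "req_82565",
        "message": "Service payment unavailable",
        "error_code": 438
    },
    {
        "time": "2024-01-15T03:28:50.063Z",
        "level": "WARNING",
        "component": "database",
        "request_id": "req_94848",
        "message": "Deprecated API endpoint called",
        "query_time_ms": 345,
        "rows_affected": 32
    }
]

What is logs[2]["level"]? "WARNING"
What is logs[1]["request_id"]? "req_85253"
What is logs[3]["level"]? "INFO"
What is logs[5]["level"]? "WARNING"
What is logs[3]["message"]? "User authenticated"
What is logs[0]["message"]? "Rate limit approaching threshold"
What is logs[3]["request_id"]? "req_52087"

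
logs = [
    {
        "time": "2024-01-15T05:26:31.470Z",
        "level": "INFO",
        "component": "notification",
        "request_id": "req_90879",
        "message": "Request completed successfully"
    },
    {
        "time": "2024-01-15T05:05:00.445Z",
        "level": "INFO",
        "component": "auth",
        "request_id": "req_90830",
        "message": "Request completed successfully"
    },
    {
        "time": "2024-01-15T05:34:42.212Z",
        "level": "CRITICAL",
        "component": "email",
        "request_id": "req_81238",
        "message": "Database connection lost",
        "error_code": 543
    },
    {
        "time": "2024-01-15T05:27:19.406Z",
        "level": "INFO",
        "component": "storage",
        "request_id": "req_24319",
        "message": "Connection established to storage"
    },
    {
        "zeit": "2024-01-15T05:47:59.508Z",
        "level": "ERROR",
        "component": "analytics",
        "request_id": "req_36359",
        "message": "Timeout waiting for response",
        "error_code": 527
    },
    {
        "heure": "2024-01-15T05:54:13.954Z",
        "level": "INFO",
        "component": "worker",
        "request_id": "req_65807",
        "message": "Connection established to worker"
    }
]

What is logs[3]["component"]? "storage"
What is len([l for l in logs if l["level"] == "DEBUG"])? 0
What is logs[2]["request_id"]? "req_81238"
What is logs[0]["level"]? "INFO"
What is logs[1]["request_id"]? "req_90830"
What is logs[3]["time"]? "2024-01-15T05:27:19.406Z"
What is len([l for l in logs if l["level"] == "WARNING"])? 0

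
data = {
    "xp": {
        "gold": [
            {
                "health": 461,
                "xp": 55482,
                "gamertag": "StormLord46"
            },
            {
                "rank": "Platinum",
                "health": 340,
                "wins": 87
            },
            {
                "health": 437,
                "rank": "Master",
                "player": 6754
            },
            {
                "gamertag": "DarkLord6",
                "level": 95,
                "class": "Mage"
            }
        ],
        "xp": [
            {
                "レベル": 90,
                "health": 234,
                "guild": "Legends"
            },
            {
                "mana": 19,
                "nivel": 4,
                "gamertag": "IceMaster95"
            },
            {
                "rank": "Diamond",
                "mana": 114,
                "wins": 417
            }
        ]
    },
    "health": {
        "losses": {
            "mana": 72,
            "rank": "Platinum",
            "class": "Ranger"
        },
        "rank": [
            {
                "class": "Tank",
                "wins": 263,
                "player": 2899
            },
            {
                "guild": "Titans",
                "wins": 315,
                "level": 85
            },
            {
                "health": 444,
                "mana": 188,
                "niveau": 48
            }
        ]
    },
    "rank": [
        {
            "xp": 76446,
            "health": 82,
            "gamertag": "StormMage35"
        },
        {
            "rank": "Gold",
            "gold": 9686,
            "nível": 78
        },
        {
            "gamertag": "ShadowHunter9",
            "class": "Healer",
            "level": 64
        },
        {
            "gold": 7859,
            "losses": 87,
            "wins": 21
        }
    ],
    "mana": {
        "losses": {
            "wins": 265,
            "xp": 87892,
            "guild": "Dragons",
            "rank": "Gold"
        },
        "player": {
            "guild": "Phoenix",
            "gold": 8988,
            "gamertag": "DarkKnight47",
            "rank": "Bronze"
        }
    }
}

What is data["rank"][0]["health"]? 82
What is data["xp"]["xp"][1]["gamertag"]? "IceMaster95"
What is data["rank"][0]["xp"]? 76446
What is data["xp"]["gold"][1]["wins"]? 87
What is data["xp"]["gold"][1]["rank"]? "Platinum"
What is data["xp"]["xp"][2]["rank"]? "Diamond"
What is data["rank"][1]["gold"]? 9686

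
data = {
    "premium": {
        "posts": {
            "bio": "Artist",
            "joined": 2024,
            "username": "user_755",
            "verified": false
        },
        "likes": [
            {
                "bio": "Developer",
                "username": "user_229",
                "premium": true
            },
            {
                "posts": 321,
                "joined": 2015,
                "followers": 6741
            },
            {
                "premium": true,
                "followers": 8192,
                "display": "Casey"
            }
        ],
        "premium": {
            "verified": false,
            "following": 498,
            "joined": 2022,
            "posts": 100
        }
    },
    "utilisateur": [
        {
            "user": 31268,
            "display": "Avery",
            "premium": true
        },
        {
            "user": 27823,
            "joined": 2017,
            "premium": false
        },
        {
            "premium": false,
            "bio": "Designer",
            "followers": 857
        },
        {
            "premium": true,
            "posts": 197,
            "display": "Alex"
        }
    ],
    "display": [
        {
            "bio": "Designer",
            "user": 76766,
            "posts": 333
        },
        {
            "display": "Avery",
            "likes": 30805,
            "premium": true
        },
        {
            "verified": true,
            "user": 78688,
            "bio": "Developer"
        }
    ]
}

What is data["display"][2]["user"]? 78688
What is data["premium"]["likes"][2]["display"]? "Casey"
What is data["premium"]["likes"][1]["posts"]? 321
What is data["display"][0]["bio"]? "Designer"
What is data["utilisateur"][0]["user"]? 31268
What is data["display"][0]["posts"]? 333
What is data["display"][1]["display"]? "Avery"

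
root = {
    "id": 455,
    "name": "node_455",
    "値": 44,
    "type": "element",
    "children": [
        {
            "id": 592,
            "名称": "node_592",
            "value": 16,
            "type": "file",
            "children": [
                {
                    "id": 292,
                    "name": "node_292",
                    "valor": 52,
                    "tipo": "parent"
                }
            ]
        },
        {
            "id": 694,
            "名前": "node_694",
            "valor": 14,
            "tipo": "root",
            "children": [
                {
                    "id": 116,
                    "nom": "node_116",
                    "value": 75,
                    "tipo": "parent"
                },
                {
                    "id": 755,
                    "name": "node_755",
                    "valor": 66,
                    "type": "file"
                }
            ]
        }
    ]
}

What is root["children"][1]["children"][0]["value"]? 75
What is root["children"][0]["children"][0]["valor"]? 52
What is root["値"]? 44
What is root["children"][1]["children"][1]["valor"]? 66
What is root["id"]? 455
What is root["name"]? "node_455"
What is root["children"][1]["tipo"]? "root"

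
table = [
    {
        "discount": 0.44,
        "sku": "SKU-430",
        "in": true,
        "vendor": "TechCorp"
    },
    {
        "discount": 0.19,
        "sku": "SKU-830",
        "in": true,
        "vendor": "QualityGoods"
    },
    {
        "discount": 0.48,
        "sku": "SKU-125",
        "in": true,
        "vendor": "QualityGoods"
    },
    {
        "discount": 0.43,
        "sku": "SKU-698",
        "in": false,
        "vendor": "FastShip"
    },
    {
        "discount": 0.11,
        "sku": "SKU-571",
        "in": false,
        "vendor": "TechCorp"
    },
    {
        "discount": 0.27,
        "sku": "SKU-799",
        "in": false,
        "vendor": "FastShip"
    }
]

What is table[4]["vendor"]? "TechCorp"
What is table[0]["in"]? True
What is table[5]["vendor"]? "FastShip"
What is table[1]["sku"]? "SKU-830"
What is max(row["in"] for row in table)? True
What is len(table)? 6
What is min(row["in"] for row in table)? False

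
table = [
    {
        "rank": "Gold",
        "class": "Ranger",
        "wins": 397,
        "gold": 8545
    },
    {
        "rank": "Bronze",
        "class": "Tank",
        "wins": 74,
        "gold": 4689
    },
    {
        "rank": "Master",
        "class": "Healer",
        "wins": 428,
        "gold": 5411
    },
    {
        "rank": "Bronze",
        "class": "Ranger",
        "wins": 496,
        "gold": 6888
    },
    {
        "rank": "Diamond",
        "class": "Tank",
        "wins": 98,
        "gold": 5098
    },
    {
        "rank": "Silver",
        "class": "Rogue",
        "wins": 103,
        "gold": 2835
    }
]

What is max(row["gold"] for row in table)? 8545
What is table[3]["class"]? "Ranger"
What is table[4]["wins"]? 98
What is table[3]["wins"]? 496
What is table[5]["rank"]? "Silver"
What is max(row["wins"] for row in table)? 496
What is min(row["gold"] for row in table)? 2835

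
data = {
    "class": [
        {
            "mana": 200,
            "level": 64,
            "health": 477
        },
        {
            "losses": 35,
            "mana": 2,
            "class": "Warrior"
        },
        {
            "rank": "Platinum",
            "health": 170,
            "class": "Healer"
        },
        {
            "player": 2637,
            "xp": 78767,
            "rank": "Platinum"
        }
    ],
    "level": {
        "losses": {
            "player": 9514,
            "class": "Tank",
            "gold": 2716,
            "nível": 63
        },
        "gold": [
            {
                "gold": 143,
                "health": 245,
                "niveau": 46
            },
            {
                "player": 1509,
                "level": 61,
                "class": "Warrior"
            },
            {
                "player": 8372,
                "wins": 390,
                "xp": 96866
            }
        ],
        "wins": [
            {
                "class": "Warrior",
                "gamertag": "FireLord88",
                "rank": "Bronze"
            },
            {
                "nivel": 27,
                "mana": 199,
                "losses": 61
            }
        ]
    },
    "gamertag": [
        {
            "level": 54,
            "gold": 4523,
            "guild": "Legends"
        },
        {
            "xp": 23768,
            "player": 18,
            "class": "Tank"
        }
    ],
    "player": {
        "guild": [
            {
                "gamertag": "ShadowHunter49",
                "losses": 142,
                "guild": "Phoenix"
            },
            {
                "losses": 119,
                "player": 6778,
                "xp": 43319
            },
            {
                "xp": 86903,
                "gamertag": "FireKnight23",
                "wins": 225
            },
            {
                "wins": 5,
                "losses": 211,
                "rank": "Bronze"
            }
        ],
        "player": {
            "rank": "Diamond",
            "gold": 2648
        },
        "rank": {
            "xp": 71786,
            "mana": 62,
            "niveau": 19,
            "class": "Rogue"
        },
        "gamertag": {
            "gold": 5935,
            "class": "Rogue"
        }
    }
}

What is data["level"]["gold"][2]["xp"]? 96866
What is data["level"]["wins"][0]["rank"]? "Bronze"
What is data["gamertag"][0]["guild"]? "Legends"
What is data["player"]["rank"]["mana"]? 62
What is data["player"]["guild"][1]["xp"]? 43319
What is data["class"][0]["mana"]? 200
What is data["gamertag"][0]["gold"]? 4523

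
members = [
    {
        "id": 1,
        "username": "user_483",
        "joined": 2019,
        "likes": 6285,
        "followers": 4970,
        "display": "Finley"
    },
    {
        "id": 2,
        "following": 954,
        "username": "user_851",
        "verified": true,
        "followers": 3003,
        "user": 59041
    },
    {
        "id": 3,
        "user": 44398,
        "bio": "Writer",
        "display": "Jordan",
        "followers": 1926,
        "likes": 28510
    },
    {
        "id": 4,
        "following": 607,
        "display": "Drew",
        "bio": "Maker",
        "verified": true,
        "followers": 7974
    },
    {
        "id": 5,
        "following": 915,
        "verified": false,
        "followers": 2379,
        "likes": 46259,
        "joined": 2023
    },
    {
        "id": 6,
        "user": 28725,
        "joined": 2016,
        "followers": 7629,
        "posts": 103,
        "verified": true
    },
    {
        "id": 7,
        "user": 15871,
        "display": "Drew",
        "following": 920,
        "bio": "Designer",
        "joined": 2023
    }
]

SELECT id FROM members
[1, 2, 3, 4, 5, 6, 7]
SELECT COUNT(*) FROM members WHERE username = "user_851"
1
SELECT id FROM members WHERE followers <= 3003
[2, 3, 5]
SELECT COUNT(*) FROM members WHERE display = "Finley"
1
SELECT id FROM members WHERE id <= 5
[1, 2, 3, 4, 5]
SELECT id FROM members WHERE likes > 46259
[]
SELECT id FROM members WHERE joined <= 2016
[6]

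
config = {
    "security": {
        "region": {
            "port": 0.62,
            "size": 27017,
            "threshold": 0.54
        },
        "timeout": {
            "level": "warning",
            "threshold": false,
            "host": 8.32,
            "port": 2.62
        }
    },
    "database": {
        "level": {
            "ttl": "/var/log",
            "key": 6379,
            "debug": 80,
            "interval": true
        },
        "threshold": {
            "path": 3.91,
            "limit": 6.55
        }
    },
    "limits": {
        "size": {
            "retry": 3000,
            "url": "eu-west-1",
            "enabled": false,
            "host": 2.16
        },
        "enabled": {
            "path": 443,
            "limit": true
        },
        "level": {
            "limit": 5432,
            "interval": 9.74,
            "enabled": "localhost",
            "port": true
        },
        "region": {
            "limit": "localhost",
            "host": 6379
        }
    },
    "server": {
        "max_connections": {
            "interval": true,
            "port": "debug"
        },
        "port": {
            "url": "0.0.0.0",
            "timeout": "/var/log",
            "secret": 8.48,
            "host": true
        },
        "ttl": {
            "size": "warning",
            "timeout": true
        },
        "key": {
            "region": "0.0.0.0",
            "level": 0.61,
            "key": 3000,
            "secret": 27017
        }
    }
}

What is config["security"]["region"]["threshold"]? 0.54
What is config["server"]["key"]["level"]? 0.61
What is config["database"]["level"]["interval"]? True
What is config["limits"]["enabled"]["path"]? 443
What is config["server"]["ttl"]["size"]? "warning"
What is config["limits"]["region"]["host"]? 6379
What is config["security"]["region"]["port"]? 0.62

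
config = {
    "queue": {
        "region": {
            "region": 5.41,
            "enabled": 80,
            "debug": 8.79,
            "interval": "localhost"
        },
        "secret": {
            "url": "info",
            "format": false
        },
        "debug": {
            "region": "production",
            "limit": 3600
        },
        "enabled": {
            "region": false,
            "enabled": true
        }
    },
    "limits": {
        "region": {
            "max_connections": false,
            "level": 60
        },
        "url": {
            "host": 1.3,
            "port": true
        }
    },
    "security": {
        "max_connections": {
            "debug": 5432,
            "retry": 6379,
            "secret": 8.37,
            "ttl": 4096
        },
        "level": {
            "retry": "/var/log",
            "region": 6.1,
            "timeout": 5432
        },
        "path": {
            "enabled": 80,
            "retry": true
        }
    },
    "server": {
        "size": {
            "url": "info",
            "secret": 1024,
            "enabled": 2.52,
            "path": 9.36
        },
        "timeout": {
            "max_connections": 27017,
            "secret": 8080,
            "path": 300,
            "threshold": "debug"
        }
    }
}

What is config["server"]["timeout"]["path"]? 300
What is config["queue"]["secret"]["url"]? "info"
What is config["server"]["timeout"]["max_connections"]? 27017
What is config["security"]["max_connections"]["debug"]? 5432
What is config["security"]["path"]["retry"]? True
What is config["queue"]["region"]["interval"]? "localhost"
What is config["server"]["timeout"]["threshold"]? "debug"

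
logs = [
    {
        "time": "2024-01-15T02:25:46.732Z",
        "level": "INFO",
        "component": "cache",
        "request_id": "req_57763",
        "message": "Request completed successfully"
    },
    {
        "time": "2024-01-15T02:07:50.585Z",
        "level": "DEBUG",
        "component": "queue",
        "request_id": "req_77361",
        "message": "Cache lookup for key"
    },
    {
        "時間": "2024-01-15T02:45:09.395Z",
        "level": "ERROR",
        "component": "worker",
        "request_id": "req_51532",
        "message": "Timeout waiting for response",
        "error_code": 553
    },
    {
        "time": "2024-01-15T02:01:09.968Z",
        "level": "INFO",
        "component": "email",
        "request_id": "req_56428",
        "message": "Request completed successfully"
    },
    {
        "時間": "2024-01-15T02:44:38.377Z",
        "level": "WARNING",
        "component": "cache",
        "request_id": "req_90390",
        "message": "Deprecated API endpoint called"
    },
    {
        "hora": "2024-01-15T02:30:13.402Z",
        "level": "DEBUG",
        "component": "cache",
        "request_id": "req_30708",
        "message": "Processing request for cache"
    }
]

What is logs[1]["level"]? "DEBUG"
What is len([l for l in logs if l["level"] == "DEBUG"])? 2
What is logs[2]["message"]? "Timeout waiting for response"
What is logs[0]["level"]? "INFO"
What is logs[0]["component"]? "cache"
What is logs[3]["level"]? "INFO"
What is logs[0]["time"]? "2024-01-15T02:25:46.732Z"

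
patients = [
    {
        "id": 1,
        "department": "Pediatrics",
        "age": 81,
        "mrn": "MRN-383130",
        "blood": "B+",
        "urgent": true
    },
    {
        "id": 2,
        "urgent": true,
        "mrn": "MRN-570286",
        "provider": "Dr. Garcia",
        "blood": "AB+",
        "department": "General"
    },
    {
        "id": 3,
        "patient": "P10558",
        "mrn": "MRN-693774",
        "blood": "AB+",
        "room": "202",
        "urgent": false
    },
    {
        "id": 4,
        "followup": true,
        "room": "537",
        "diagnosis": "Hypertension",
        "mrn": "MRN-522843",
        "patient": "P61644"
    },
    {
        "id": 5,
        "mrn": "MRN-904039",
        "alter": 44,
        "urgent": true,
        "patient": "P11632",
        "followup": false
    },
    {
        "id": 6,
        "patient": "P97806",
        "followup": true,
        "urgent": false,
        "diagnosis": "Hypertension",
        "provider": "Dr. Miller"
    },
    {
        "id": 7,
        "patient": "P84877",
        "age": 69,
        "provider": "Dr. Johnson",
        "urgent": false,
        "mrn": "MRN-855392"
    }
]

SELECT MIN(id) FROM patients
1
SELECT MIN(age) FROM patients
69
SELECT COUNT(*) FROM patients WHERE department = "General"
1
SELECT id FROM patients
[1, 2, 3, 4, 5, 6, 7]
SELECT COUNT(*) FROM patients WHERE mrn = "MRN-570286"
1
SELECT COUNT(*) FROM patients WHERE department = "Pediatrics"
1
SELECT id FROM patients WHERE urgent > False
[1, 2, 5]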